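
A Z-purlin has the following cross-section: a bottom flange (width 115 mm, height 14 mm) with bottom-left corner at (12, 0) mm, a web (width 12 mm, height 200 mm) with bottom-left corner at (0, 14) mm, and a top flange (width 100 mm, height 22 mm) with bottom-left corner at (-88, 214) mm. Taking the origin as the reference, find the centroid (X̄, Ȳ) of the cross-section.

bottom flange: A = 115 × 14 = 1610.00, centroid at (69.50, 7.00).
web: A = 12 × 200 = 2400.00, centroid at (6.00, 114.00).
top flange: A = 100 × 22 = 2200.00, centroid at (-38.00, 225.00).
ΣA = 6210.00 mm², ΣAX̄ = 42695.00 mm³, ΣAȲ = 779870.00 mm³.
X̄ = 42695.00/6210.00 = 6.88 mm; Ȳ = 779870.00/6210.00 = 125.58 mm.

X̄ = 6.88 mm, Ȳ = 125.58 mm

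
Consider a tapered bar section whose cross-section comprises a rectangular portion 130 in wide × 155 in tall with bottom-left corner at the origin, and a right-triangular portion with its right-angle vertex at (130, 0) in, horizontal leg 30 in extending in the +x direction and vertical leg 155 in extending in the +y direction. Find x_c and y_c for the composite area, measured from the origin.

x_c = 72.76 in, y_c = 74.83 in

rectangular portion: A = 130 × 155 = 20150.00, centroid at (65.00, 77.50).
triangular portion: A = ½·30·155 = 2325.00, centroid at (140.00, 51.67).
ΣA = 22475.00 in², ΣAx_c = 1635250.00 in³, ΣAy_c = 1681750.00 in³.
x_c = 1635250.00/22475.00 = 72.76 in; y_c = 1681750.00/22475.00 = 74.83 in.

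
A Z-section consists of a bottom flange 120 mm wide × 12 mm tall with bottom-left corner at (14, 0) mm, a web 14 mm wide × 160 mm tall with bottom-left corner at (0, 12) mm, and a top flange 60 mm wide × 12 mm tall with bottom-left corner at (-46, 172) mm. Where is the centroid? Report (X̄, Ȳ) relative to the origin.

X̄ = 25.16 mm, Ȳ = 77.93 mm

Part | A | x̄ᵢ | ȳᵢ | A·x̄ᵢ | A·ȳᵢ
bottom flange | 1440.00 | 74.00 | 6.00 | 106560.00 | 8640.00
web | 2240.00 | 7.00 | 92.00 | 15680.00 | 206080.00
top flange | 720.00 | -16.00 | 178.00 | -11520.00 | 128160.00
Σ | 4400.00 |  |  | 110720.00 | 342880.00
X̄ = 110720.00 / 4400.00 = 25.16 mm
Ȳ = 342880.00 / 4400.00 = 77.93 mm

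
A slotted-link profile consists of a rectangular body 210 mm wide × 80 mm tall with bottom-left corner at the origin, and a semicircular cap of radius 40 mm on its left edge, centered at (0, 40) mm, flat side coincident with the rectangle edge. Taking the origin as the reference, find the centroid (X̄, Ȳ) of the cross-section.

Part | A | x̄ᵢ | ȳᵢ | A·x̄ᵢ | A·ȳᵢ
rectangular body | 16800.00 | 105.00 | 40.00 | 1764000.00 | 672000.00
semicircular end | 2513.27 | -16.98 | 40.00 | -42666.67 | 100530.96
Σ | 19313.27 |  |  | 1721333.33 | 772530.96
X̄ = 1721333.33 / 19313.27 = 89.13 mm
Ȳ = 772530.96 / 19313.27 = 40.00 mm

X̄ = 89.13 mm, Ȳ = 40.00 mm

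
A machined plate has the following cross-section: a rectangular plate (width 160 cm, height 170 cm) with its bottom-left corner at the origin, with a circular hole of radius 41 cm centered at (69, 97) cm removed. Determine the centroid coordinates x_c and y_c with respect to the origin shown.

x_c = 82.65 cm, y_c = 82.11 cm

Part | A | x̄ᵢ | ȳᵢ | A·x̄ᵢ | A·ȳᵢ
plate | 27200.00 | 80.00 | 85.00 | 2176000.00 | 2312000.00
hole | -5281.02 | 69.00 | 97.00 | -364390.19 | -512258.67
Σ | 21918.98 |  |  | 1811609.81 | 1799741.33
x_c = 1811609.81 / 21918.98 = 82.65 cm
y_c = 1799741.33 / 21918.98 = 82.11 cm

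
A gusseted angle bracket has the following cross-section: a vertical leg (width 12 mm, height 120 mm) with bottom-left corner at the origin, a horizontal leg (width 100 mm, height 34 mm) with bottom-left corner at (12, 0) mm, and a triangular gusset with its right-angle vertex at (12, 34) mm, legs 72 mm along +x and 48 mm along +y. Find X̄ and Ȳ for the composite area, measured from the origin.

X̄ = 42.88 mm, Ȳ = 35.11 mm

vertical leg: A = 12 × 120 = 1440.00, centroid at (6.00, 60.00).
horizontal leg: A = 100 × 34 = 3400.00, centroid at (62.00, 17.00).
gusset: A = ½·72·48 = 1728.00, centroid at (36.00, 50.00).
ΣA = 6568.00 mm², ΣAX̄ = 281648.00 mm³, ΣAȲ = 230600.00 mm³.
X̄ = 281648.00/6568.00 = 42.88 mm; Ȳ = 230600.00/6568.00 = 35.11 mm.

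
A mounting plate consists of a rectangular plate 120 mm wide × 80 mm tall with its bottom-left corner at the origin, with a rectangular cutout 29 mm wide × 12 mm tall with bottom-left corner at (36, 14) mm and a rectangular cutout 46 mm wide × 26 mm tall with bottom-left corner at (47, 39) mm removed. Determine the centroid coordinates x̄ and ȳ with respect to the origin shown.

plate: A = 120 × 80 = 9600.00, centroid at (60.00, 40.00).
hole 1: A = −(29 × 12) = -348.00, centroid at (50.50, 20.00).
hole 2: A = −(46 × 26) = -1196.00, centroid at (70.00, 52.00).
ΣA = 8056.00 mm²
ΣAx̄ = (9600.00)(60.00) + (-348.00)(50.50) + (-1196.00)(70.00) = 474706.00 mm³
ΣAȳ = (9600.00)(40.00) + (-348.00)(20.00) + (-1196.00)(52.00) = 314848.00 mm³
x̄ = 474706.00 / 8056.00 = 58.93 mm
ȳ = 314848.00 / 8056.00 = 39.08 mm

x̄ = 58.93 mm, ȳ = 39.08 mm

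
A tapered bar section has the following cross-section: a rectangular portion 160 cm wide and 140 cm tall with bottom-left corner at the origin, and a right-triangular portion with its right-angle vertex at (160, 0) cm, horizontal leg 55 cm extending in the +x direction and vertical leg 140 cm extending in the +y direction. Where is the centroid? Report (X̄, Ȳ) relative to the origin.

rectangular portion: A = 160 × 140 = 22400.00, centroid at (80.00, 70.00).
triangular portion: A = ½·55·140 = 3850.00, centroid at (178.33, 46.67).
ΣA = 26250.00 cm²
ΣAX̄ = (22400.00)(80.00) + (3850.00)(178.33) = 2478583.33 cm³
ΣAȲ = (22400.00)(70.00) + (3850.00)(46.67) = 1747666.67 cm³
X̄ = 2478583.33 / 26250.00 = 94.42 cm
Ȳ = 1747666.67 / 26250.00 = 66.58 cm

X̄ = 94.42 cm, Ȳ = 66.58 cm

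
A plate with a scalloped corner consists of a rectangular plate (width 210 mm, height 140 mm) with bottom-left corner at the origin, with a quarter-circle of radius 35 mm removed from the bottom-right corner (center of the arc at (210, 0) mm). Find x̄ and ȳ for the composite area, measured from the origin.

x̄ = 101.95 mm, ȳ = 71.87 mm

plate: A = 210 × 140 = 29400.00, centroid at (105.00, 70.00).
removed quarter-circle: A = −¼π·35² = -962.11, centroid at (195.15, 14.85).
ΣA = 28437.89 mm², ΣAx̄ = 2899247.99 mm³, ΣAȳ = 2043708.33 mm³.
x̄ = 2899247.99/28437.89 = 101.95 mm; ȳ = 2043708.33/28437.89 = 71.87 mm.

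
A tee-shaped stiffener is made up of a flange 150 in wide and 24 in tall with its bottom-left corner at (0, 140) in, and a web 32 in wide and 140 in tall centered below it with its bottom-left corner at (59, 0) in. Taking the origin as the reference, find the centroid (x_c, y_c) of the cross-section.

x_c = 75.00 in, y_c = 106.53 in

Part | A | x̄ᵢ | ȳᵢ | A·x̄ᵢ | A·ȳᵢ
web | 4480.00 | 75.00 | 70.00 | 336000.00 | 313600.00
flange | 3600.00 | 75.00 | 152.00 | 270000.00 | 547200.00
Σ | 8080.00 |  |  | 606000.00 | 860800.00
x_c = 606000.00 / 8080.00 = 75.00 in
y_c = 860800.00 / 8080.00 = 106.53 in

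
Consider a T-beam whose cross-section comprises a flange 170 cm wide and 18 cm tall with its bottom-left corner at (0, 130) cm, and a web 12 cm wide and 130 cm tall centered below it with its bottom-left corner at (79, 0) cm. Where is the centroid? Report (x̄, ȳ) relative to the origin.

x̄ = 85.00 cm, ȳ = 114.01 cm

Part | A | x̄ᵢ | ȳᵢ | A·x̄ᵢ | A·ȳᵢ
web | 1560.00 | 85.00 | 65.00 | 132600.00 | 101400.00
flange | 3060.00 | 85.00 | 139.00 | 260100.00 | 425340.00
Σ | 4620.00 |  |  | 392700.00 | 526740.00
x̄ = 392700.00 / 4620.00 = 85.00 cm
ȳ = 526740.00 / 4620.00 = 114.01 cm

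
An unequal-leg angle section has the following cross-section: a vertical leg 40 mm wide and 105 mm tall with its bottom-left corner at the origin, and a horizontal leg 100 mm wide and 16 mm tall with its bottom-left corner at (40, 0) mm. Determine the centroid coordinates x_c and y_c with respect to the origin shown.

x_c = 39.31 mm, y_c = 40.22 mm

vertical leg: A = 40 × 105 = 4200.00, centroid at (20.00, 52.50).
horizontal leg: A = 100 × 16 = 1600.00, centroid at (90.00, 8.00).
ΣA = 5800.00 mm², ΣAx_c = 228000.00 mm³, ΣAy_c = 233300.00 mm³.
x_c = 228000.00/5800.00 = 39.31 mm; y_c = 233300.00/5800.00 = 40.22 mm.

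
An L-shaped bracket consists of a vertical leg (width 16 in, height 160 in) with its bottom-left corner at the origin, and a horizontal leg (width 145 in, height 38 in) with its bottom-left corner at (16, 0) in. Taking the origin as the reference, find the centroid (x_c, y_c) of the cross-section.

vertical leg: A = 16 × 160 = 2560.00, centroid at (8.00, 80.00).
horizontal leg: A = 145 × 38 = 5510.00, centroid at (88.50, 19.00).
ΣA = 8070.00 in²
ΣAx_c = (2560.00)(8.00) + (5510.00)(88.50) = 508115.00 in³
ΣAy_c = (2560.00)(80.00) + (5510.00)(19.00) = 309490.00 in³
x_c = 508115.00 / 8070.00 = 62.96 in
y_c = 309490.00 / 8070.00 = 38.35 in

x_c = 62.96 in, y_c = 38.35 in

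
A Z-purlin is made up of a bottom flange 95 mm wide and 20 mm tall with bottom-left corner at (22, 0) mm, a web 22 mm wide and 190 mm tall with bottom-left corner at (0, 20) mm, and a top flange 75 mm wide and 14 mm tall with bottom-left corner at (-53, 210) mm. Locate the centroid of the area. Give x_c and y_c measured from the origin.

bottom flange: A = 95 × 20 = 1900.00, centroid at (69.50, 10.00).
web: A = 22 × 190 = 4180.00, centroid at (11.00, 115.00).
top flange: A = 75 × 14 = 1050.00, centroid at (-15.50, 217.00).
ΣA = 7130.00 mm², ΣAx_c = 161755.00 mm³, ΣAy_c = 727550.00 mm³.
x_c = 161755.00/7130.00 = 22.69 mm; y_c = 727550.00/7130.00 = 102.04 mm.

x_c = 22.69 mm, y_c = 102.04 mm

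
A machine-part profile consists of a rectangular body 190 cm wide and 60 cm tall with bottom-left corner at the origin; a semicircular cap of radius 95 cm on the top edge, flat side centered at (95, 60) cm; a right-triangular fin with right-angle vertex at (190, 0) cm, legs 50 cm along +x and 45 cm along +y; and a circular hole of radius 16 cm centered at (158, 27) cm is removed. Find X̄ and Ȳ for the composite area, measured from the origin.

X̄ = 97.89 cm, Ȳ = 67.94 cm

Part | A | x̄ᵢ | ȳᵢ | A·x̄ᵢ | A·ȳᵢ
rectangular body | 11400.00 | 95.00 | 30.00 | 1083000.00 | 342000.00
semicircular top | 14176.44 | 95.00 | 100.32 | 1346761.50 | 1422169.54
triangular fin | 1125.00 | 206.67 | 15.00 | 232500.00 | 16875.00
hole | -804.25 | 158.00 | 27.00 | -127071.14 | -21714.69
Σ | 25897.19 |  |  | 2535190.36 | 1759329.86
X̄ = 2535190.36 / 25897.19 = 97.89 cm
Ȳ = 1759329.86 / 25897.19 = 67.94 cm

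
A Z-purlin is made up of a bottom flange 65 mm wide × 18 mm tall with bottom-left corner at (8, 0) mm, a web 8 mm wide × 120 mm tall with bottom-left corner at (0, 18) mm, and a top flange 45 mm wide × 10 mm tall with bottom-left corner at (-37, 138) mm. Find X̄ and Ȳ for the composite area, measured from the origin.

X̄ = 17.33 mm, Ȳ = 58.05 mm

Part | A | x̄ᵢ | ȳᵢ | A·x̄ᵢ | A·ȳᵢ
bottom flange | 1170.00 | 40.50 | 9.00 | 47385.00 | 10530.00
web | 960.00 | 4.00 | 78.00 | 3840.00 | 74880.00
top flange | 450.00 | -14.50 | 143.00 | -6525.00 | 64350.00
Σ | 2580.00 |  |  | 44700.00 | 149760.00
X̄ = 44700.00 / 2580.00 = 17.33 mm
Ȳ = 149760.00 / 2580.00 = 58.05 mm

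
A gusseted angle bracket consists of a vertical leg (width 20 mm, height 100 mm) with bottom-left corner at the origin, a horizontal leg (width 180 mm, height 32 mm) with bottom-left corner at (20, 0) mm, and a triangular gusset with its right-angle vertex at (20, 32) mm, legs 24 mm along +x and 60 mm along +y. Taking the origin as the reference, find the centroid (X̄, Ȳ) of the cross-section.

X̄ = 79.45 mm, Ȳ = 27.08 mm

vertical leg: A = 20 × 100 = 2000.00, centroid at (10.00, 50.00).
horizontal leg: A = 180 × 32 = 5760.00, centroid at (110.00, 16.00).
gusset: A = ½·24·60 = 720.00, centroid at (28.00, 52.00).
ΣA = 8480.00 mm²
ΣAX̄ = (2000.00)(10.00) + (5760.00)(110.00) + (720.00)(28.00) = 673760.00 mm³
ΣAȲ = (2000.00)(50.00) + (5760.00)(16.00) + (720.00)(52.00) = 229600.00 mm³
X̄ = 673760.00 / 8480.00 = 79.45 mm
Ȳ = 229600.00 / 8480.00 = 27.08 mm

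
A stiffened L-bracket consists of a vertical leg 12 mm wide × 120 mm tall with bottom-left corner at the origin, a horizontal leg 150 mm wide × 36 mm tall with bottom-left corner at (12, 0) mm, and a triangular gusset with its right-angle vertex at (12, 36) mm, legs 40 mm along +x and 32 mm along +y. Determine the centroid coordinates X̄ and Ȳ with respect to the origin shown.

vertical leg: A = 12 × 120 = 1440.00, centroid at (6.00, 60.00).
horizontal leg: A = 150 × 36 = 5400.00, centroid at (87.00, 18.00).
gusset: A = ½·40·32 = 640.00, centroid at (25.33, 46.67).
ΣA = 7480.00 mm², ΣAX̄ = 494653.33 mm³, ΣAȲ = 213466.67 mm³.
X̄ = 494653.33/7480.00 = 66.13 mm; Ȳ = 213466.67/7480.00 = 28.54 mm.

X̄ = 66.13 mm, Ȳ = 28.54 mm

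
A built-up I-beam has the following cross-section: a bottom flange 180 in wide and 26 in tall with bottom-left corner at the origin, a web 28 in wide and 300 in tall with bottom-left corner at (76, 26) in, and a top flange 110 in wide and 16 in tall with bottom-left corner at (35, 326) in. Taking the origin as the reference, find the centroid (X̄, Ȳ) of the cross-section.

bottom flange: A = 180 × 26 = 4680.00, centroid at (90.00, 13.00).
web: A = 28 × 300 = 8400.00, centroid at (90.00, 176.00).
top flange: A = 110 × 16 = 1760.00, centroid at (90.00, 334.00).
ΣA = 14840.00 in², ΣAX̄ = 1335600.00 in³, ΣAȲ = 2127080.00 in³.
X̄ = 1335600.00/14840.00 = 90.00 in; Ȳ = 2127080.00/14840.00 = 143.33 in.

X̄ = 90.00 in, Ȳ = 143.33 in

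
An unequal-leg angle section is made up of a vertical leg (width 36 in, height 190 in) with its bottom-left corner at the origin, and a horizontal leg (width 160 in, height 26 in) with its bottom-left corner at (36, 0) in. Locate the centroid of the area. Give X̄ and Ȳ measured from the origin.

X̄ = 55.06 in, Ȳ = 63.99 in

Part | A | x̄ᵢ | ȳᵢ | A·x̄ᵢ | A·ȳᵢ
vertical leg | 6840.00 | 18.00 | 95.00 | 123120.00 | 649800.00
horizontal leg | 4160.00 | 116.00 | 13.00 | 482560.00 | 54080.00
Σ | 11000.00 |  |  | 605680.00 | 703880.00
X̄ = 605680.00 / 11000.00 = 55.06 in
Ȳ = 703880.00 / 11000.00 = 63.99 in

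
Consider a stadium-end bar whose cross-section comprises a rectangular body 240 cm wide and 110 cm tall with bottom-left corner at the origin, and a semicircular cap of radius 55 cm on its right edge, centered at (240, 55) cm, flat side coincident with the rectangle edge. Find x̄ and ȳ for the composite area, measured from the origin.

rectangular body: A = 240 × 110 = 26400.00, centroid at (120.00, 55.00).
semicircular end: A = ½π·55² = 4751.66, centroid at (263.34, 55.00).
ΣA = 31151.66 cm²
ΣAx̄ = (26400.00)(120.00) + (4751.66)(263.34) = 4419314.80 cm³
ΣAȳ = (26400.00)(55.00) + (4751.66)(55.00) = 1713341.24 cm³
x̄ = 4419314.80 / 31151.66 = 141.86 cm
ȳ = 1713341.24 / 31151.66 = 55.00 cm

x̄ = 141.86 cm, ȳ = 55.00 cm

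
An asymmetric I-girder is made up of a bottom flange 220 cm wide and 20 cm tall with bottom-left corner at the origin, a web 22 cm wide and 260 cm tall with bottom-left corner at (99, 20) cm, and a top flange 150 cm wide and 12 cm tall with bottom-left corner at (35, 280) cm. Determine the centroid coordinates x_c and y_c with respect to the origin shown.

bottom flange: A = 220 × 20 = 4400.00, centroid at (110.00, 10.00).
web: A = 22 × 260 = 5720.00, centroid at (110.00, 150.00).
top flange: A = 150 × 12 = 1800.00, centroid at (110.00, 286.00).
ΣA = 11920.00 cm²
ΣAx_c = (4400.00)(110.00) + (5720.00)(110.00) + (1800.00)(110.00) = 1311200.00 cm³
ΣAy_c = (4400.00)(10.00) + (5720.00)(150.00) + (1800.00)(286.00) = 1416800.00 cm³
x_c = 1311200.00 / 11920.00 = 110.00 cm
y_c = 1416800.00 / 11920.00 = 118.86 cm

x_c = 110.00 cm, y_c = 118.86 cm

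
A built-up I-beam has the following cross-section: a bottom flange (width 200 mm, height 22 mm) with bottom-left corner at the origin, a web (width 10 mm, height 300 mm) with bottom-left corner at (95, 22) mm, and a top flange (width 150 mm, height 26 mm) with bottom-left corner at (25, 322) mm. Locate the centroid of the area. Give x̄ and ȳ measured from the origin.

bottom flange: A = 200 × 22 = 4400.00, centroid at (100.00, 11.00).
web: A = 10 × 300 = 3000.00, centroid at (100.00, 172.00).
top flange: A = 150 × 26 = 3900.00, centroid at (100.00, 335.00).
ΣA = 11300.00 mm², ΣAx̄ = 1130000.00 mm³, ΣAȳ = 1870900.00 mm³.
x̄ = 1130000.00/11300.00 = 100.00 mm; ȳ = 1870900.00/11300.00 = 165.57 mm.

x̄ = 100.00 mm, ȳ = 165.57 mm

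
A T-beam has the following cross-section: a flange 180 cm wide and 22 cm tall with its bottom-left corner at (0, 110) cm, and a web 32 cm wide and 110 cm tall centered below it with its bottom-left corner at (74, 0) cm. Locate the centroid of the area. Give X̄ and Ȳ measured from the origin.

web: A = 32 × 110 = 3520.00, centroid at (90.00, 55.00).
flange: A = 180 × 22 = 3960.00, centroid at (90.00, 121.00).
ΣA = 7480.00 cm²
ΣAX̄ = (3520.00)(90.00) + (3960.00)(90.00) = 673200.00 cm³
ΣAȲ = (3520.00)(55.00) + (3960.00)(121.00) = 672760.00 cm³
X̄ = 673200.00 / 7480.00 = 90.00 cm
Ȳ = 672760.00 / 7480.00 = 89.94 cm

X̄ = 90.00 cm, Ȳ = 89.94 cm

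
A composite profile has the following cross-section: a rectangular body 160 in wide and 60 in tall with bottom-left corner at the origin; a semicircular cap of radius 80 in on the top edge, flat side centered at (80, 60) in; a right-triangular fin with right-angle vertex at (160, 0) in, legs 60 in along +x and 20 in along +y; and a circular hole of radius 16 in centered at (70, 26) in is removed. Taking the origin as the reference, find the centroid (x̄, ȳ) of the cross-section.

rectangular body: A = 160 × 60 = 9600.00, centroid at (80.00, 30.00).
semicircular top: A = ½π·80² = 10053.10, centroid at (80.00, 93.95).
triangular fin: A = ½·60·20 = 600.00, centroid at (180.00, 6.67).
hole: A = −π·16² = -804.25, centroid at (70.00, 26.00).
ΣA = 19448.85 in², ΣAx̄ = 1623950.38 in³, ΣAȳ = 1215608.68 in³.
x̄ = 1623950.38/19448.85 = 83.50 in; ȳ = 1215608.68/19448.85 = 62.50 in.

x̄ = 83.50 in, ȳ = 62.50 in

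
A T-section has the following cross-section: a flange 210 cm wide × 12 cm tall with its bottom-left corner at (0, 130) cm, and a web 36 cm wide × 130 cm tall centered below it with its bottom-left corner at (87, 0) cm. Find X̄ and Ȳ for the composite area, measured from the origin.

web: A = 36 × 130 = 4680.00, centroid at (105.00, 65.00).
flange: A = 210 × 12 = 2520.00, centroid at (105.00, 136.00).
ΣA = 7200.00 cm², ΣAX̄ = 756000.00 cm³, ΣAȲ = 646920.00 cm³.
X̄ = 756000.00/7200.00 = 105.00 cm; Ȳ = 646920.00/7200.00 = 89.85 cm.

X̄ = 105.00 cm, Ȳ = 89.85 cm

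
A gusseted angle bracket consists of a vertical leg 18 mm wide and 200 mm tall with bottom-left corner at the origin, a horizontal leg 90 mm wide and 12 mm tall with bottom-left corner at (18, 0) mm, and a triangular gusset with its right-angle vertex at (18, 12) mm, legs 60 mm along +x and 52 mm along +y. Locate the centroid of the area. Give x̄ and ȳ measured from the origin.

Part | A | x̄ᵢ | ȳᵢ | A·x̄ᵢ | A·ȳᵢ
vertical leg | 3600.00 | 9.00 | 100.00 | 32400.00 | 360000.00
horizontal leg | 1080.00 | 63.00 | 6.00 | 68040.00 | 6480.00
gusset | 1560.00 | 38.00 | 29.33 | 59280.00 | 45760.00
Σ | 6240.00 |  |  | 159720.00 | 412240.00
x̄ = 159720.00 / 6240.00 = 25.60 mm
ȳ = 412240.00 / 6240.00 = 66.06 mm

x̄ = 25.60 mm, ȳ = 66.06 mm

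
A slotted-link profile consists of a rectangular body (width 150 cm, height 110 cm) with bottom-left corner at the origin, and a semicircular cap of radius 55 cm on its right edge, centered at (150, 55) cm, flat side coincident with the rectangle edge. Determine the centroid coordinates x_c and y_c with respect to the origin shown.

x_c = 96.99 cm, y_c = 55.00 cm

Part | A | x̄ᵢ | ȳᵢ | A·x̄ᵢ | A·ȳᵢ
rectangular body | 16500.00 | 75.00 | 55.00 | 1237500.00 | 907500.00
semicircular end | 4751.66 | 173.34 | 55.00 | 823665.50 | 261341.24
Σ | 21251.66 |  |  | 2061165.50 | 1168841.24
x_c = 2061165.50 / 21251.66 = 96.99 cm
y_c = 1168841.24 / 21251.66 = 55.00 cm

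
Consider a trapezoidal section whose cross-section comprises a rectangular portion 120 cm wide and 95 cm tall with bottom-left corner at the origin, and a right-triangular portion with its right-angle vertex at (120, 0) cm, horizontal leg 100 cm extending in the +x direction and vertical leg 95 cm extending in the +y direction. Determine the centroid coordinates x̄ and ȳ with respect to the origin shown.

rectangular portion: A = 120 × 95 = 11400.00, centroid at (60.00, 47.50).
triangular portion: A = ½·100·95 = 4750.00, centroid at (153.33, 31.67).
ΣA = 16150.00 cm², ΣAx̄ = 1412333.33 cm³, ΣAȳ = 691916.67 cm³.
x̄ = 1412333.33/16150.00 = 87.45 cm; ȳ = 691916.67/16150.00 = 42.84 cm.

x̄ = 87.45 cm, ȳ = 42.84 cm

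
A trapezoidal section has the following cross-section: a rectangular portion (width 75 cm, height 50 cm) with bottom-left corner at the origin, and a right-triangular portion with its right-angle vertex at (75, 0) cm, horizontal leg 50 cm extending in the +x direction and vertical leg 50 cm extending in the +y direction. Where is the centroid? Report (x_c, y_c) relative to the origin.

rectangular portion: A = 75 × 50 = 3750.00, centroid at (37.50, 25.00).
triangular portion: A = ½·50·50 = 1250.00, centroid at (91.67, 16.67).
ΣA = 5000.00 cm²
ΣAx_c = (3750.00)(37.50) + (1250.00)(91.67) = 255208.33 cm³
ΣAy_c = (3750.00)(25.00) + (1250.00)(16.67) = 114583.33 cm³
x_c = 255208.33 / 5000.00 = 51.04 cm
y_c = 114583.33 / 5000.00 = 22.92 cm

x_c = 51.04 cm, y_c = 22.92 cm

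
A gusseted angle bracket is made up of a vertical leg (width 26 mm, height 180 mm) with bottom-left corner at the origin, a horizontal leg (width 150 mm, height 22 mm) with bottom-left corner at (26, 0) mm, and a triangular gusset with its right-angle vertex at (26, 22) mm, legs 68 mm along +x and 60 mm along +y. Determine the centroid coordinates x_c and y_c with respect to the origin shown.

x_c = 49.24 mm, y_c = 54.21 mm

vertical leg: A = 26 × 180 = 4680.00, centroid at (13.00, 90.00).
horizontal leg: A = 150 × 22 = 3300.00, centroid at (101.00, 11.00).
gusset: A = ½·68·60 = 2040.00, centroid at (48.67, 42.00).
ΣA = 10020.00 mm², ΣAx_c = 493420.00 mm³, ΣAy_c = 543180.00 mm³.
x_c = 493420.00/10020.00 = 49.24 mm; y_c = 543180.00/10020.00 = 54.21 mm.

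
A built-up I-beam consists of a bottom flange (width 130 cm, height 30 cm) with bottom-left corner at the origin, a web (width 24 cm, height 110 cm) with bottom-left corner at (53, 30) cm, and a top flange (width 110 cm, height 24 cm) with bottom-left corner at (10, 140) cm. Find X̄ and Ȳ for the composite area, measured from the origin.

X̄ = 65.00 cm, Ȳ = 74.53 cm

bottom flange: A = 130 × 30 = 3900.00, centroid at (65.00, 15.00).
web: A = 24 × 110 = 2640.00, centroid at (65.00, 85.00).
top flange: A = 110 × 24 = 2640.00, centroid at (65.00, 152.00).
ΣA = 9180.00 cm²
ΣAX̄ = (3900.00)(65.00) + (2640.00)(65.00) + (2640.00)(65.00) = 596700.00 cm³
ΣAȲ = (3900.00)(15.00) + (2640.00)(85.00) + (2640.00)(152.00) = 684180.00 cm³
X̄ = 596700.00 / 9180.00 = 65.00 cm
Ȳ = 684180.00 / 9180.00 = 74.53 cm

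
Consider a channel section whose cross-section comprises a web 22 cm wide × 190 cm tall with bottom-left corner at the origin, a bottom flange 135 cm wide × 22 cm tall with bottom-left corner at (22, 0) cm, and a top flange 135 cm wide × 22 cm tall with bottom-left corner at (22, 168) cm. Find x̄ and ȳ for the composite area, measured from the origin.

x̄ = 57.08 cm, ȳ = 95.00 cm

web: A = 22 × 190 = 4180.00, centroid at (11.00, 95.00).
bottom flange: A = 135 × 22 = 2970.00, centroid at (89.50, 11.00).
top flange: A = 135 × 22 = 2970.00, centroid at (89.50, 179.00).
ΣA = 10120.00 cm²
ΣAx̄ = (4180.00)(11.00) + (2970.00)(89.50) + (2970.00)(89.50) = 577610.00 cm³
ΣAȳ = (4180.00)(95.00) + (2970.00)(11.00) + (2970.00)(179.00) = 961400.00 cm³
x̄ = 577610.00 / 10120.00 = 57.08 cm
ȳ = 961400.00 / 10120.00 = 95.00 cm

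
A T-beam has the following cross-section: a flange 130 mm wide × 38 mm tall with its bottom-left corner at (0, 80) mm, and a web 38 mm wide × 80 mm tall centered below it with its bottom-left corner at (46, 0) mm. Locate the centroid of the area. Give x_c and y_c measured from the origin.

x_c = 65.00 mm, y_c = 76.52 mm

web: A = 38 × 80 = 3040.00, centroid at (65.00, 40.00).
flange: A = 130 × 38 = 4940.00, centroid at (65.00, 99.00).
ΣA = 7980.00 mm²
ΣAx_c = (3040.00)(65.00) + (4940.00)(65.00) = 518700.00 mm³
ΣAy_c = (3040.00)(40.00) + (4940.00)(99.00) = 610660.00 mm³
x_c = 518700.00 / 7980.00 = 65.00 mm
y_c = 610660.00 / 7980.00 = 76.52 mm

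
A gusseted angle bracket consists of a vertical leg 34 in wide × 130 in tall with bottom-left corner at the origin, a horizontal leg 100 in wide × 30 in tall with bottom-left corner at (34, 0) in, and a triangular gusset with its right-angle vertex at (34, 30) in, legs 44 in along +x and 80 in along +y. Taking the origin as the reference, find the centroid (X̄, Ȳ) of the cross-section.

vertical leg: A = 34 × 130 = 4420.00, centroid at (17.00, 65.00).
horizontal leg: A = 100 × 30 = 3000.00, centroid at (84.00, 15.00).
gusset: A = ½·44·80 = 1760.00, centroid at (48.67, 56.67).
ΣA = 9180.00 in²
ΣAX̄ = (4420.00)(17.00) + (3000.00)(84.00) + (1760.00)(48.67) = 412793.33 in³
ΣAȲ = (4420.00)(65.00) + (3000.00)(15.00) + (1760.00)(56.67) = 432033.33 in³
X̄ = 412793.33 / 9180.00 = 44.97 in
Ȳ = 432033.33 / 9180.00 = 47.06 in

X̄ = 44.97 in, Ȳ = 47.06 in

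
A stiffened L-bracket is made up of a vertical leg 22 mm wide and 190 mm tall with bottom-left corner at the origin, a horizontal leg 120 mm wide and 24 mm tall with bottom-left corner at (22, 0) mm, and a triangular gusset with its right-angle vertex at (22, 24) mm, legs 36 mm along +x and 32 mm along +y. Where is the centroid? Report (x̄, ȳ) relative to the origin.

vertical leg: A = 22 × 190 = 4180.00, centroid at (11.00, 95.00).
horizontal leg: A = 120 × 24 = 2880.00, centroid at (82.00, 12.00).
gusset: A = ½·36·32 = 576.00, centroid at (34.00, 34.67).
ΣA = 7636.00 mm²
ΣAx̄ = (4180.00)(11.00) + (2880.00)(82.00) + (576.00)(34.00) = 301724.00 mm³
ΣAȳ = (4180.00)(95.00) + (2880.00)(12.00) + (576.00)(34.67) = 451628.00 mm³
x̄ = 301724.00 / 7636.00 = 39.51 mm
ȳ = 451628.00 / 7636.00 = 59.14 mm

x̄ = 39.51 mm, ȳ = 59.14 mm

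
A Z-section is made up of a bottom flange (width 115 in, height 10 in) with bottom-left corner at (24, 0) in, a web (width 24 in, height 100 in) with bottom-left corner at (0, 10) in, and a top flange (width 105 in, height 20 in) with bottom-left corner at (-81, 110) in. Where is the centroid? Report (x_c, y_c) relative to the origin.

Part | A | x̄ᵢ | ȳᵢ | A·x̄ᵢ | A·ȳᵢ
bottom flange | 1150.00 | 81.50 | 5.00 | 93725.00 | 5750.00
web | 2400.00 | 12.00 | 60.00 | 28800.00 | 144000.00
top flange | 2100.00 | -28.50 | 120.00 | -59850.00 | 252000.00
Σ | 5650.00 |  |  | 62675.00 | 401750.00
x_c = 62675.00 / 5650.00 = 11.09 in
y_c = 401750.00 / 5650.00 = 71.11 in

x_c = 11.09 in, y_c = 71.11 in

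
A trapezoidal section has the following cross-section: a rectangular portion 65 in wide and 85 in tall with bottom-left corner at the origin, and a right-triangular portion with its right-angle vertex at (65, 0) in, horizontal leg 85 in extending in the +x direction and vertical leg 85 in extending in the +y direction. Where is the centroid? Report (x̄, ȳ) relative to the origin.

x̄ = 56.55 in, ȳ = 36.90 in

rectangular portion: A = 65 × 85 = 5525.00, centroid at (32.50, 42.50).
triangular portion: A = ½·85·85 = 3612.50, centroid at (93.33, 28.33).
ΣA = 9137.50 in²
ΣAx̄ = (5525.00)(32.50) + (3612.50)(93.33) = 516729.17 in³
ΣAȳ = (5525.00)(42.50) + (3612.50)(28.33) = 337166.67 in³
x̄ = 516729.17 / 9137.50 = 56.55 in
ȳ = 337166.67 / 9137.50 = 36.90 in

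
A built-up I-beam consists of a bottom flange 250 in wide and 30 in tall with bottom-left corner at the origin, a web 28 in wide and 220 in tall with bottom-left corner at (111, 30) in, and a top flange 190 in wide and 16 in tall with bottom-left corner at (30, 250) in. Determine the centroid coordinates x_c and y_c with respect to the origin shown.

x_c = 125.00 in, y_c = 105.34 in

Part | A | x̄ᵢ | ȳᵢ | A·x̄ᵢ | A·ȳᵢ
bottom flange | 7500.00 | 125.00 | 15.00 | 937500.00 | 112500.00
web | 6160.00 | 125.00 | 140.00 | 770000.00 | 862400.00
top flange | 3040.00 | 125.00 | 258.00 | 380000.00 | 784320.00
Σ | 16700.00 |  |  | 2087500.00 | 1759220.00
x_c = 2087500.00 / 16700.00 = 125.00 in
y_c = 1759220.00 / 16700.00 = 105.34 in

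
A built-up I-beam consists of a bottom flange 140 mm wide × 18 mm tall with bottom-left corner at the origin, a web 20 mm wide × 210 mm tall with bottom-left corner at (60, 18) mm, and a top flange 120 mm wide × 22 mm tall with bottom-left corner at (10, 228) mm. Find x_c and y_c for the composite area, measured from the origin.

bottom flange: A = 140 × 18 = 2520.00, centroid at (70.00, 9.00).
web: A = 20 × 210 = 4200.00, centroid at (70.00, 123.00).
top flange: A = 120 × 22 = 2640.00, centroid at (70.00, 239.00).
ΣA = 9360.00 mm², ΣAx_c = 655200.00 mm³, ΣAy_c = 1170240.00 mm³.
x_c = 655200.00/9360.00 = 70.00 mm; y_c = 1170240.00/9360.00 = 125.03 mm.

x_c = 70.00 mm, y_c = 125.03 mm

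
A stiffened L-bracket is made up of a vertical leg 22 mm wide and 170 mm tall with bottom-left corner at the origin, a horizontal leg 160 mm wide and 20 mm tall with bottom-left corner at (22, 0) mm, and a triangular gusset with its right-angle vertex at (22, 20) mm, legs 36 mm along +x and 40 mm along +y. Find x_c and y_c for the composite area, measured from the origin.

x_c = 51.18 mm, y_c = 48.81 mm

Part | A | x̄ᵢ | ȳᵢ | A·x̄ᵢ | A·ȳᵢ
vertical leg | 3740.00 | 11.00 | 85.00 | 41140.00 | 317900.00
horizontal leg | 3200.00 | 102.00 | 10.00 | 326400.00 | 32000.00
gusset | 720.00 | 34.00 | 33.33 | 24480.00 | 24000.00
Σ | 7660.00 |  |  | 392020.00 | 373900.00
x_c = 392020.00 / 7660.00 = 51.18 mm
y_c = 373900.00 / 7660.00 = 48.81 mm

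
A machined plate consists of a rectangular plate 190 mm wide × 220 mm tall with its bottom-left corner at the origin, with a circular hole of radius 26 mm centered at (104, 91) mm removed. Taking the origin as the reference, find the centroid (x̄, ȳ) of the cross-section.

Part | A | x̄ᵢ | ȳᵢ | A·x̄ᵢ | A·ȳᵢ
plate | 41800.00 | 95.00 | 110.00 | 3971000.00 | 4598000.00
hole | -2123.72 | 104.00 | 91.00 | -220866.53 | -193258.21
Σ | 39676.28 |  |  | 3750133.47 | 4404741.79
x̄ = 3750133.47 / 39676.28 = 94.52 mm
ȳ = 4404741.79 / 39676.28 = 111.02 mm

x̄ = 94.52 mm, ȳ = 111.02 mm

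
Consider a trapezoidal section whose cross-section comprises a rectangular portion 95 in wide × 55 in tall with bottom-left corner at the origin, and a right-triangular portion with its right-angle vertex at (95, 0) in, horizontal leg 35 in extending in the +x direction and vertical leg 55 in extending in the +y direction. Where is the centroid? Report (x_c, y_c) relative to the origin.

x_c = 56.70 in, y_c = 26.07 in

Part | A | x̄ᵢ | ȳᵢ | A·x̄ᵢ | A·ȳᵢ
rectangular portion | 5225.00 | 47.50 | 27.50 | 248187.50 | 143687.50
triangular portion | 962.50 | 106.67 | 18.33 | 102666.67 | 17645.83
Σ | 6187.50 |  |  | 350854.17 | 161333.33
x_c = 350854.17 / 6187.50 = 56.70 in
y_c = 161333.33 / 6187.50 = 26.07 in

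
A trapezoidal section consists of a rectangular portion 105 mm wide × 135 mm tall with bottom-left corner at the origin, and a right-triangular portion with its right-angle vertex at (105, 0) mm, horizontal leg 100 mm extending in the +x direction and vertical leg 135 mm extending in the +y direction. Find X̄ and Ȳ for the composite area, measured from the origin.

X̄ = 80.19 mm, Ȳ = 60.24 mm

Part | A | x̄ᵢ | ȳᵢ | A·x̄ᵢ | A·ȳᵢ
rectangular portion | 14175.00 | 52.50 | 67.50 | 744187.50 | 956812.50
triangular portion | 6750.00 | 138.33 | 45.00 | 933750.00 | 303750.00
Σ | 20925.00 |  |  | 1677937.50 | 1260562.50
X̄ = 1677937.50 / 20925.00 = 80.19 mm
Ȳ = 1260562.50 / 20925.00 = 60.24 mm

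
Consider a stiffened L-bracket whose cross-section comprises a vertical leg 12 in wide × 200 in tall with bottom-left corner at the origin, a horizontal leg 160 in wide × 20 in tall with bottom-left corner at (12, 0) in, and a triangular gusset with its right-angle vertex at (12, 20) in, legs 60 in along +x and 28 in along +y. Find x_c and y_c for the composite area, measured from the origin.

x_c = 52.12 in, y_c = 46.06 in

vertical leg: A = 12 × 200 = 2400.00, centroid at (6.00, 100.00).
horizontal leg: A = 160 × 20 = 3200.00, centroid at (92.00, 10.00).
gusset: A = ½·60·28 = 840.00, centroid at (32.00, 29.33).
ΣA = 6440.00 in², ΣAx_c = 335680.00 in³, ΣAy_c = 296640.00 in³.
x_c = 335680.00/6440.00 = 52.12 in; y_c = 296640.00/6440.00 = 46.06 in.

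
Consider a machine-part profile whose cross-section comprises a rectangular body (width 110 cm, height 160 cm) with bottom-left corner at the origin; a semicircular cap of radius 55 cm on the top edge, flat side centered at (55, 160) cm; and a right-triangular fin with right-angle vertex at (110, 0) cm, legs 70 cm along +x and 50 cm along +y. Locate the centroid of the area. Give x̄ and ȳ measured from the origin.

Part | A | x̄ᵢ | ȳᵢ | A·x̄ᵢ | A·ȳᵢ
rectangular body | 17600.00 | 55.00 | 80.00 | 968000.00 | 1408000.00
semicircular top | 4751.66 | 55.00 | 183.34 | 261341.24 | 871182.09
triangular fin | 1750.00 | 133.33 | 16.67 | 233333.33 | 29166.67
Σ | 24101.66 |  |  | 1462674.57 | 2308348.76
x̄ = 1462674.57 / 24101.66 = 60.69 cm
ȳ = 2308348.76 / 24101.66 = 95.78 cm

x̄ = 60.69 cm, ȳ = 95.78 cm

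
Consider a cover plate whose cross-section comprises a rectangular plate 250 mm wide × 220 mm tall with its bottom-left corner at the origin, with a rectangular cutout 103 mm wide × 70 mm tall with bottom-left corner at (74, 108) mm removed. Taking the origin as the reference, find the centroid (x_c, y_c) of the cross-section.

x_c = 124.92 mm, y_c = 105.02 mm

Part | A | x̄ᵢ | ȳᵢ | A·x̄ᵢ | A·ȳᵢ
plate | 55000.00 | 125.00 | 110.00 | 6875000.00 | 6050000.00
hole | -7210.00 | 125.50 | 143.00 | -904855.00 | -1031030.00
Σ | 47790.00 |  |  | 5970145.00 | 5018970.00
x_c = 5970145.00 / 47790.00 = 124.92 mm
y_c = 5018970.00 / 47790.00 = 105.02 mm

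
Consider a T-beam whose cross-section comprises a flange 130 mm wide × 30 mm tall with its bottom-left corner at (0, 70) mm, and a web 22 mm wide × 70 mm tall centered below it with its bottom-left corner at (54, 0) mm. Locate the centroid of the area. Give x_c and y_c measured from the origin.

x_c = 65.00 mm, y_c = 70.85 mm

Part | A | x̄ᵢ | ȳᵢ | A·x̄ᵢ | A·ȳᵢ
web | 1540.00 | 65.00 | 35.00 | 100100.00 | 53900.00
flange | 3900.00 | 65.00 | 85.00 | 253500.00 | 331500.00
Σ | 5440.00 |  |  | 353600.00 | 385400.00
x_c = 353600.00 / 5440.00 = 65.00 mm
y_c = 385400.00 / 5440.00 = 70.85 mm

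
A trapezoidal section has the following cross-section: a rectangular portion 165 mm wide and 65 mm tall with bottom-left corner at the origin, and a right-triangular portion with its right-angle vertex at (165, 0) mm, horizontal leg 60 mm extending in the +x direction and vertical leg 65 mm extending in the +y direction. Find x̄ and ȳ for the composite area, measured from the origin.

rectangular portion: A = 165 × 65 = 10725.00, centroid at (82.50, 32.50).
triangular portion: A = ½·60·65 = 1950.00, centroid at (185.00, 21.67).
ΣA = 12675.00 mm²
ΣAx̄ = (10725.00)(82.50) + (1950.00)(185.00) = 1245562.50 mm³
ΣAȳ = (10725.00)(32.50) + (1950.00)(21.67) = 390812.50 mm³
x̄ = 1245562.50 / 12675.00 = 98.27 mm
ȳ = 390812.50 / 12675.00 = 30.83 mm

x̄ = 98.27 mm, ȳ = 30.83 mm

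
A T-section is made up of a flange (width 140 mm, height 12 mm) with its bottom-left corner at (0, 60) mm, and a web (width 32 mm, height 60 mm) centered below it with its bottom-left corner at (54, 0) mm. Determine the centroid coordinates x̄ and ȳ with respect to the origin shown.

x̄ = 70.00 mm, ȳ = 46.80 mm

web: A = 32 × 60 = 1920.00, centroid at (70.00, 30.00).
flange: A = 140 × 12 = 1680.00, centroid at (70.00, 66.00).
ΣA = 3600.00 mm²
ΣAx̄ = (1920.00)(70.00) + (1680.00)(70.00) = 252000.00 mm³
ΣAȳ = (1920.00)(30.00) + (1680.00)(66.00) = 168480.00 mm³
x̄ = 252000.00 / 3600.00 = 70.00 mm
ȳ = 168480.00 / 3600.00 = 46.80 mm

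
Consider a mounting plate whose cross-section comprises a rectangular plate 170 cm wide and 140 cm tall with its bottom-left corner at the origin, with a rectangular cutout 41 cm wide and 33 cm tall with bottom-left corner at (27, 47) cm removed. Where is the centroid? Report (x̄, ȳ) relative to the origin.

plate: A = 170 × 140 = 23800.00, centroid at (85.00, 70.00).
hole: A = −(41 × 33) = -1353.00, centroid at (47.50, 63.50).
ΣA = 22447.00 cm²
ΣAx̄ = (23800.00)(85.00) + (-1353.00)(47.50) = 1958732.50 cm³
ΣAȳ = (23800.00)(70.00) + (-1353.00)(63.50) = 1580084.50 cm³
x̄ = 1958732.50 / 22447.00 = 87.26 cm
ȳ = 1580084.50 / 22447.00 = 70.39 cm

x̄ = 87.26 cm, ȳ = 70.39 cm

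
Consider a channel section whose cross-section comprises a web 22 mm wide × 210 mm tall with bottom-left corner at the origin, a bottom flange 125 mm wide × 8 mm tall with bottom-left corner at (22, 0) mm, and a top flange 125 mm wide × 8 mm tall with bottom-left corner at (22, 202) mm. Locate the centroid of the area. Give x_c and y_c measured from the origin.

Part | A | x̄ᵢ | ȳᵢ | A·x̄ᵢ | A·ȳᵢ
web | 4620.00 | 11.00 | 105.00 | 50820.00 | 485100.00
bottom flange | 1000.00 | 84.50 | 4.00 | 84500.00 | 4000.00
top flange | 1000.00 | 84.50 | 206.00 | 84500.00 | 206000.00
Σ | 6620.00 |  |  | 219820.00 | 695100.00
x_c = 219820.00 / 6620.00 = 33.21 mm
y_c = 695100.00 / 6620.00 = 105.00 mm

x_c = 33.21 mm, y_c = 105.00 mm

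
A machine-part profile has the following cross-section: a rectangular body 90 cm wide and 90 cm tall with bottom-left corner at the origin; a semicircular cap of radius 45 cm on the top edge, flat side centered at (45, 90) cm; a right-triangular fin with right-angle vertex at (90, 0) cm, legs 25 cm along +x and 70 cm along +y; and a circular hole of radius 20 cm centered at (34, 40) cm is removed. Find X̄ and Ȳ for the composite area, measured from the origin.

Part | A | x̄ᵢ | ȳᵢ | A·x̄ᵢ | A·ȳᵢ
rectangular body | 8100.00 | 45.00 | 45.00 | 364500.00 | 364500.00
semicircular top | 3180.86 | 45.00 | 109.10 | 143138.82 | 347027.63
triangular fin | 875.00 | 98.33 | 23.33 | 86041.67 | 20416.67
hole | -1256.64 | 34.00 | 40.00 | -42725.66 | -50265.48
Σ | 10899.23 |  |  | 550954.82 | 681678.81
X̄ = 550954.82 / 10899.23 = 50.55 cm
Ȳ = 681678.81 / 10899.23 = 62.54 cm

X̄ = 50.55 cm, Ȳ = 62.54 cm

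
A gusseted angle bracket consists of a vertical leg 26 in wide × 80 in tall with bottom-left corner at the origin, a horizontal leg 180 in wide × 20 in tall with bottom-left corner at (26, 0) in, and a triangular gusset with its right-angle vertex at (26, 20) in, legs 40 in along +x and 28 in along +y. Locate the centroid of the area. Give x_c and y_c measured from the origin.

x_c = 74.79 in, y_c = 21.74 in

vertical leg: A = 26 × 80 = 2080.00, centroid at (13.00, 40.00).
horizontal leg: A = 180 × 20 = 3600.00, centroid at (116.00, 10.00).
gusset: A = ½·40·28 = 560.00, centroid at (39.33, 29.33).
ΣA = 6240.00 in², ΣAx_c = 466666.67 in³, ΣAy_c = 135626.67 in³.
x_c = 466666.67/6240.00 = 74.79 in; y_c = 135626.67/6240.00 = 21.74 in.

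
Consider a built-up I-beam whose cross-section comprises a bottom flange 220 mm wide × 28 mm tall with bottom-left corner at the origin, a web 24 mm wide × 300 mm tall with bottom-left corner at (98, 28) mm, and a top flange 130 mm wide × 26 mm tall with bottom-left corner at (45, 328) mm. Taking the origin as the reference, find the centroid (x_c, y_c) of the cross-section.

Part | A | x̄ᵢ | ȳᵢ | A·x̄ᵢ | A·ȳᵢ
bottom flange | 6160.00 | 110.00 | 14.00 | 677600.00 | 86240.00
web | 7200.00 | 110.00 | 178.00 | 792000.00 | 1281600.00
top flange | 3380.00 | 110.00 | 341.00 | 371800.00 | 1152580.00
Σ | 16740.00 |  |  | 1841400.00 | 2520420.00
x_c = 1841400.00 / 16740.00 = 110.00 mm
y_c = 2520420.00 / 16740.00 = 150.56 mm

x_c = 110.00 mm, y_c = 150.56 mm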